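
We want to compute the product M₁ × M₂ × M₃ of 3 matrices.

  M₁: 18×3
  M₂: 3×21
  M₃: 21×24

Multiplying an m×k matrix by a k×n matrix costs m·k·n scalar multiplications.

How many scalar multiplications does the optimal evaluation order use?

Order (M₁ × (M₂ × M₃)): (M₂ × M₃): 3×21 by 21×24 → 3×24, cost 3·21·24 = 1512; (M₁ × (M₂ × M₃)): 18×3 by 3×24 → 18×24, cost 18·3·24 = 1296; cumulative 2808. Total 2808.
Order ((M₁ × M₂) × M₃): (M₁ × M₂): 18×3 by 3×21 → 18×21, cost 18·3·21 = 1134; ((M₁ × M₂) × M₃): 18×21 by 21×24 → 18×24, cost 18·21·24 = 9072; cumulative 10206. Total 10206.
Minimum: 2808.

2808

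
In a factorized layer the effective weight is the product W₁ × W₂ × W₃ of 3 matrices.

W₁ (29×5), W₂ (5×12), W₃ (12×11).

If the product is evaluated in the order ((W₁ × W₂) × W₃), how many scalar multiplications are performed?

(W₁ × W₂): 29×5 by 5×12 → 29×12, cost 29·5·12 = 1740
((W₁ × W₂) × W₃): 29×12 by 12×11 → 29×11, cost 29·12·11 = 3828; cumulative 5568
Total: 5568 scalar multiplications.

5568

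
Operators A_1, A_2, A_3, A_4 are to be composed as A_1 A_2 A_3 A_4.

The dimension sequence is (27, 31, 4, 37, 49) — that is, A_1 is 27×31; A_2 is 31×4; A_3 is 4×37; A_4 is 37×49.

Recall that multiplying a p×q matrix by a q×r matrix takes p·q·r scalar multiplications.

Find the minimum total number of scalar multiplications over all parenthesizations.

15892

Adjacent pairs: A_1A_2 = 27·31·4 = 3348; A_2A_3 = 31·4·37 = 4588; A_3A_4 = 4·37·49 = 7252.
Length 3: A_1..A_3: k=1: 0+4588+27·31·37=35557; k=2: 3348+0+27·4·37=7344 → min 7344 | A_2..A_4: k=2: 0+7252+31·4·49=13328; k=3: 4588+0+31·37·49=60791 → min 13328.
Length 4: A_1..A_4: k=1: 0+13328+27·31·49=54341; k=2: 3348+7252+27·4·49=15892; k=3: 7344+0+27·37·49=56295 → min 15892.
Optimal order: ((A_1 A_2) (A_3 A_4)) with cost 15892.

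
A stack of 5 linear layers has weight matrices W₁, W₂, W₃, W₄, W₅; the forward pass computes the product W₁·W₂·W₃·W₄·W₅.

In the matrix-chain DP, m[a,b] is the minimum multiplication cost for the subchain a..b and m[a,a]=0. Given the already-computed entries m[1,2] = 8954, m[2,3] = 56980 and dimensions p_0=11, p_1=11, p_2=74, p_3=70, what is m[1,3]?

m[1,3] = min over k∈[1,2] of m[1,k]+m[k+1,3]+p_{0}·p_k·p_{3}.
k=1: 0 + 56980 + 11·11·70 = 65450; k=2: 8954 + 0 + 11·74·70 = 65934.
Minimum: 65450 at k=1.

65450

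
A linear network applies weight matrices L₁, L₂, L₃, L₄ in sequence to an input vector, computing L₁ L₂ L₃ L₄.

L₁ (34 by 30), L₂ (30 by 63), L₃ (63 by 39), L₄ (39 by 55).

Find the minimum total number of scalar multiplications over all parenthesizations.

186420

Adjacent pairs: L₁L₂ = 34·30·63 = 64260; L₂L₃ = 30·63·39 = 73710; L₃L₄ = 63·39·55 = 135135.
Length 3: L₁..L₃: k=1: 0+73710+34·30·39=113490; k=2: 64260+0+34·63·39=147798 → min 113490 | L₂..L₄: k=2: 0+135135+30·63·55=239085; k=3: 73710+0+30·39·55=138060 → min 138060.
Length 4: L₁..L₄: k=1: 0+138060+34·30·55=194160; k=2: 64260+135135+34·63·55=317205; k=3: 113490+0+34·39·55=186420 → min 186420.
Optimal order: ((L₁ (L₂ L₃)) L₄) with cost 186420.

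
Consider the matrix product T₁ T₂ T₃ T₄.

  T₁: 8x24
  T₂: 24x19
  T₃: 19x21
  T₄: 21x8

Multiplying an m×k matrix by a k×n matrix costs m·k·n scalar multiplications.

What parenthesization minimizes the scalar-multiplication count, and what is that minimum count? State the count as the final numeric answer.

Adjacent pairs: T₁T₂ = 8·24·19 = 3648; T₂T₃ = 24·19·21 = 9576; T₃T₄ = 19·21·8 = 3192.
Length 3: T₁..T₃: k=1: 0+9576+8·24·21=13608; k=2: 3648+0+8·19·21=6840 → min 6840 | T₂..T₄: k=2: 0+3192+24·19·8=6840; k=3: 9576+0+24·21·8=13608 → min 6840.
Length 4: T₁..T₄: k=1: 0+6840+8·24·8=8376; k=2: 3648+3192+8·19·8=8056; k=3: 6840+0+8·21·8=8184 → min 8056.
Optimal parenthesization: ((T₁ T₂) (T₃ T₄)) with cost 8056.

8056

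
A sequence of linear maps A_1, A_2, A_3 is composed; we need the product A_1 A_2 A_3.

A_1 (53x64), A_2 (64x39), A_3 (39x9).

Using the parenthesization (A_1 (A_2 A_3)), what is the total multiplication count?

52992

(A_2 A_3): 64×39 by 39×9 → 64×9, cost 64·39·9 = 22464
(A_1 (A_2 A_3)): 53×64 by 64×9 → 53×9, cost 53·64·9 = 30528; cumulative 52992
Total: 52992 scalar multiplications.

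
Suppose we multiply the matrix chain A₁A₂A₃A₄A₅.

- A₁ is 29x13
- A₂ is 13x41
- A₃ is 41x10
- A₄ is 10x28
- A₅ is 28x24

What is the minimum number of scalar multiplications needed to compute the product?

22780

Adjacent pairs: A₁A₂ = 29·13·41 = 15457; A₂A₃ = 13·41·10 = 5330; A₃A₄ = 41·10·28 = 11480; A₄A₅ = 10·28·24 = 6720.
Length 3: A₁..A₃: k=1: 0+5330+29·13·10=9100; k=2: 15457+0+29·41·10=27347 → min 9100 | A₂..A₄: k=2: 0+11480+13·41·28=26404; k=3: 5330+0+13·10·28=8970 → min 8970 | A₃..A₅: k=3: 0+6720+41·10·24=16560; k=4: 11480+0+41·28·24=39032 → min 16560.
Length 4: A₁..A₄: k=1: 0+8970+29·13·28=19526; k=2: 15457+11480+29·41·28=60229; k=3: 9100+0+29·10·28=17220 → min 17220 | A₂..A₅: k=2: 0+16560+13·41·24=29352; k=3: 5330+6720+13·10·24=15170; k=4: 8970+0+13·28·24=17706 → min 15170.
Length 5: A₁..A₅: k=1: 0+15170+29·13·24=24218; k=2: 15457+16560+29·41·24=60553; k=3: 9100+6720+29·10·24=22780; k=4: 17220+0+29·28·24=36708 → min 22780.
Optimal order: ((A₁(A₂A₃))(A₄A₅)) with cost 22780.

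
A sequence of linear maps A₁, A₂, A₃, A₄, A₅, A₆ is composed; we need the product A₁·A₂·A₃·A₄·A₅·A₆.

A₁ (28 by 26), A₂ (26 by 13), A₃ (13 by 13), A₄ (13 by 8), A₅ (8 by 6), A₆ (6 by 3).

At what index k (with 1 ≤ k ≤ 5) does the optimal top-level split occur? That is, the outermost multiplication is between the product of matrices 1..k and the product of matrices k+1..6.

1

Adjacent pairs: A₁A₂ = 28·26·13 = 9464; A₂A₃ = 26·13·13 = 4394; A₃A₄ = 13·13·8 = 1352; A₄A₅ = 13·8·6 = 624; A₅A₆ = 8·6·3 = 144.
Length 3: A₁..A₃: k=1: 0+4394+28·26·13=13858; k=2: 9464+0+28·13·13=14196 → min 13858 | A₂..A₄: k=2: 0+1352+26·13·8=4056; k=3: 4394+0+26·13·8=7098 → min 4056 | A₃..A₅: k=3: 0+624+13·13·6=1638; k=4: 1352+0+13·8·6=1976 → min 1638 | A₄..A₆: k=4: 0+144+13·8·3=456; k=5: 624+0+13·6·3=858 → min 456.
Length 4: A₁..A₄: k=1: 0+4056+28·26·8=9880; k=2: 9464+1352+28·13·8=13728; k=3: 13858+0+28·13·8=16770 → min 9880 | A₂..A₅: k=2: 0+1638+26·13·6=3666; k=3: 4394+624+26·13·6=7046; k=4: 4056+0+26·8·6=5304 → min 3666 | A₃..A₆: k=3: 0+456+13·13·3=963; k=4: 1352+144+13·8·3=1808; k=5: 1638+0+13·6·3=1872 → min 963.
Length 5: A₁..A₅: k=1: 0+3666+28·26·6=8034; k=2: 9464+1638+28·13·6=13286; k=3: 13858+624+28·13·6=16666; k=4: 9880+0+28·8·6=11224 → min 8034 | A₂..A₆: k=2: 0+963+26·13·3=1977; k=3: 4394+456+26·13·3=5864; k=4: 4056+144+26·8·3=4824; k=5: 3666+0+26·6·3=4134 → min 1977.
Top-level splits: k=1: (A₁..A₁)·(A₂..A₆) → 0+1977+28·26·3 = 4161; k=2: (A₁..A₂)·(A₃..A₆) → 9464+963+28·13·3 = 11519; k=3: (A₁..A₃)·(A₄..A₆) → 13858+456+28·13·3 = 15406; k=4: (A₁..A₄)·(A₅..A₆) → 9880+144+28·8·3 = 10696; k=5: (A₁..A₅)·(A₆..A₆) → 8034+0+28·6·3 = 8538.
Best split is after A₁, i.e. k = 1.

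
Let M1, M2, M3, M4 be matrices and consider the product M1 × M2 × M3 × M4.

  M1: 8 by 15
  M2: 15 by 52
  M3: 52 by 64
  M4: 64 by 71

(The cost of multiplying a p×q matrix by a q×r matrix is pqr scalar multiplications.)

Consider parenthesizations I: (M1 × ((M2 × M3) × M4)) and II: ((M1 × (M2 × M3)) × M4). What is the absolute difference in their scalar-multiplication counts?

Order I = (M1 × ((M2 × M3) × M4)): (M2 × M3): 15×52 by 52×64 → 15×64, cost 15·52·64 = 49920; ((M2 × M3) × M4): 15×64 by 64×71 → 15×71, cost 15·64·71 = 68160; cumulative 118080; (M1 × ((M2 × M3) × M4)): 8×15 by 15×71 → 8×71, cost 8·15·71 = 8520; cumulative 126600. Total 126600.
Order II = ((M1 × (M2 × M3)) × M4): (M2 × M3): 15×52 by 52×64 → 15×64, cost 15·52·64 = 49920; (M1 × (M2 × M3)): 8×15 by 15×64 → 8×64, cost 8·15·64 = 7680; cumulative 57600; ((M1 × (M2 × M3)) × M4): 8×64 by 64×71 → 8×71, cost 8·64·71 = 36352; cumulative 93952. Total 93952.
Difference: |126600 − 93952| = 32648.

32648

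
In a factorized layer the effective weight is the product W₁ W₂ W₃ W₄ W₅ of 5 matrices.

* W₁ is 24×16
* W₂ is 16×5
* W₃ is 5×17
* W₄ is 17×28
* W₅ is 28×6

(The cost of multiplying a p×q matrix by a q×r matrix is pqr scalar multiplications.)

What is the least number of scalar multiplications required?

5860

Adjacent pairs: W₁W₂ = 24·16·5 = 1920; W₂W₃ = 16·5·17 = 1360; W₃W₄ = 5·17·28 = 2380; W₄W₅ = 17·28·6 = 2856.
Length 3: W₁..W₃: k=1: 0+1360+24·16·17=7888; k=2: 1920+0+24·5·17=3960 → min 3960 | W₂..W₄: k=2: 0+2380+16·5·28=4620; k=3: 1360+0+16·17·28=8976 → min 4620 | W₃..W₅: k=3: 0+2856+5·17·6=3366; k=4: 2380+0+5·28·6=3220 → min 3220.
Length 4: W₁..W₄: k=1: 0+4620+24·16·28=15372; k=2: 1920+2380+24·5·28=7660; k=3: 3960+0+24·17·28=15384 → min 7660 | W₂..W₅: k=2: 0+3220+16·5·6=3700; k=3: 1360+2856+16·17·6=5848; k=4: 4620+0+16·28·6=7308 → min 3700.
Length 5: W₁..W₅: k=1: 0+3700+24·16·6=6004; k=2: 1920+3220+24·5·6=5860; k=3: 3960+2856+24·17·6=9264; k=4: 7660+0+24·28·6=11692 → min 5860.
Optimal order: ((W₁ W₂) ((W₃ W₄) W₅)) with cost 5860.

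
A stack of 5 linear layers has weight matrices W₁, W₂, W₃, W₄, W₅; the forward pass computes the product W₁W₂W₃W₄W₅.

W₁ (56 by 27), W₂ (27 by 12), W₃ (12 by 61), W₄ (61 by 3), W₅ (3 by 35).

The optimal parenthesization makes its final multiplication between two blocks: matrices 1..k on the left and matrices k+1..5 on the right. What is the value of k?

4

Adjacent pairs: W₁W₂ = 56·27·12 = 18144; W₂W₃ = 27·12·61 = 19764; W₃W₄ = 12·61·3 = 2196; W₄W₅ = 61·3·35 = 6405.
Length 3: W₁..W₃: k=1: 0+19764+56·27·61=111996; k=2: 18144+0+56·12·61=59136 → min 59136 | W₂..W₄: k=2: 0+2196+27·12·3=3168; k=3: 19764+0+27·61·3=24705 → min 3168 | W₃..W₅: k=3: 0+6405+12·61·35=32025; k=4: 2196+0+12·3·35=3456 → min 3456.
Length 4: W₁..W₄: k=1: 0+3168+56·27·3=7704; k=2: 18144+2196+56·12·3=22356; k=3: 59136+0+56·61·3=69384 → min 7704 | W₂..W₅: k=2: 0+3456+27·12·35=14796; k=3: 19764+6405+27·61·35=83814; k=4: 3168+0+27·3·35=6003 → min 6003.
Top-level splits: k=1: (W₁..W₁)·(W₂..W₅) → 0+6003+56·27·35 = 58923; k=2: (W₁..W₂)·(W₃..W₅) → 18144+3456+56·12·35 = 45120; k=3: (W₁..W₃)·(W₄..W₅) → 59136+6405+56·61·35 = 185101; k=4: (W₁..W₄)·(W₅..W₅) → 7704+0+56·3·35 = 13584.
Best split is after W₄, i.e. k = 4.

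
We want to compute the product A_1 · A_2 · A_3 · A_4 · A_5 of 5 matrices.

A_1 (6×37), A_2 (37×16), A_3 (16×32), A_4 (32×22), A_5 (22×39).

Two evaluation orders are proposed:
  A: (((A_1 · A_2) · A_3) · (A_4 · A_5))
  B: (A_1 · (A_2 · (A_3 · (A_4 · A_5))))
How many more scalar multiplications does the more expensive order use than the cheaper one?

37602

Order A = (((A_1 · A_2) · A_3) · (A_4 · A_5)): (A_1 · A_2): 6×37 by 37×16 → 6×16, cost 6·37·16 = 3552; ((A_1 · A_2) · A_3): 6×16 by 16×32 → 6×32, cost 6·16·32 = 3072; cumulative 6624; (A_4 · A_5): 32×22 by 22×39 → 32×39, cost 32·22·39 = 27456; (((A_1 · A_2) · A_3) · (A_4 · A_5)): 6×32 by 32×39 → 6×39, cost 6·32·39 = 7488; cumulative 41568. Total 41568.
Order B = (A_1 · (A_2 · (A_3 · (A_4 · A_5)))): (A_4 · A_5): 32×22 by 22×39 → 32×39, cost 32·22·39 = 27456; (A_3 · (A_4 · A_5)): 16×32 by 32×39 → 16×39, cost 16·32·39 = 19968; cumulative 47424; (A_2 · (A_3 · (A_4 · A_5))): 37×16 by 16×39 → 37×39, cost 37·16·39 = 23088; cumulative 70512; (A_1 · (A_2 · (A_3 · (A_4 · A_5)))): 6×37 by 37×39 → 6×39, cost 6·37·39 = 8658; cumulative 79170. Total 79170.
Difference: |41568 − 79170| = 37602.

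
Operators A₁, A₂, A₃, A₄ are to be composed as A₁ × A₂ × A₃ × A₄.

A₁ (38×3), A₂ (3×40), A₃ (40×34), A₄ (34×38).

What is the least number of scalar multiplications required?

12288

Adjacent pairs: A₁A₂ = 38·3·40 = 4560; A₂A₃ = 3·40·34 = 4080; A₃A₄ = 40·34·38 = 51680.
Length 3: A₁..A₃: k=1: 0+4080+38·3·34=7956; k=2: 4560+0+38·40·34=56240 → min 7956 | A₂..A₄: k=2: 0+51680+3·40·38=56240; k=3: 4080+0+3·34·38=7956 → min 7956.
Length 4: A₁..A₄: k=1: 0+7956+38·3·38=12288; k=2: 4560+51680+38·40·38=114000; k=3: 7956+0+38·34·38=57052 → min 12288.
Optimal order: (A₁ × ((A₂ × A₃) × A₄)) with cost 12288.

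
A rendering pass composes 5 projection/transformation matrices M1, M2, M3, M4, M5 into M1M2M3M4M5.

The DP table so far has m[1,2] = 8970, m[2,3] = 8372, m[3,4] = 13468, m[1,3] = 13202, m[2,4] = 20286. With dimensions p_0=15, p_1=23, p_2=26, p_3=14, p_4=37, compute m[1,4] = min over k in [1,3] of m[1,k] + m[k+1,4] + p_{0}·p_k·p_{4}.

20972

m[1,4] = min over k∈[1,3] of m[1,k]+m[k+1,4]+p_{0}·p_k·p_{4}.
k=1: 0 + 20286 + 15·23·37 = 33051; k=2: 8970 + 13468 + 15·26·37 = 36868; k=3: 13202 + 0 + 15·14·37 = 20972.
Minimum: 20972 at k=3.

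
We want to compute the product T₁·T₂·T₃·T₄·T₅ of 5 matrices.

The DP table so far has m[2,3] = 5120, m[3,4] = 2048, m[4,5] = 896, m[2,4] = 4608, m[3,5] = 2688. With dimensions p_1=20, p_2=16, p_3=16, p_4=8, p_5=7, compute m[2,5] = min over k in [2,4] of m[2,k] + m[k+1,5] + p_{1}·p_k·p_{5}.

m[2,5] = min over k∈[2,4] of m[2,k]+m[k+1,5]+p_{1}·p_k·p_{5}.
k=2: 0 + 2688 + 20·16·7 = 4928; k=3: 5120 + 896 + 20·16·7 = 8256; k=4: 4608 + 0 + 20·8·7 = 5728.
Minimum: 4928 at k=2.

4928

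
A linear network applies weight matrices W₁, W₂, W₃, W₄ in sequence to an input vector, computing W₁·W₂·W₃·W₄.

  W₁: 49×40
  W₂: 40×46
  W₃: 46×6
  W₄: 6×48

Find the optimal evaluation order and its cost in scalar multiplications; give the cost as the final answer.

Adjacent pairs: W₁W₂ = 49·40·46 = 90160; W₂W₃ = 40·46·6 = 11040; W₃W₄ = 46·6·48 = 13248.
Length 3: W₁..W₃: k=1: 0+11040+49·40·6=22800; k=2: 90160+0+49·46·6=103684 → min 22800 | W₂..W₄: k=2: 0+13248+40·46·48=101568; k=3: 11040+0+40·6·48=22560 → min 22560.
Length 4: W₁..W₄: k=1: 0+22560+49·40·48=116640; k=2: 90160+13248+49·46·48=211600; k=3: 22800+0+49·6·48=36912 → min 36912.
Optimal parenthesization: ((W₁·(W₂·W₃))·W₄) with cost 36912.

36912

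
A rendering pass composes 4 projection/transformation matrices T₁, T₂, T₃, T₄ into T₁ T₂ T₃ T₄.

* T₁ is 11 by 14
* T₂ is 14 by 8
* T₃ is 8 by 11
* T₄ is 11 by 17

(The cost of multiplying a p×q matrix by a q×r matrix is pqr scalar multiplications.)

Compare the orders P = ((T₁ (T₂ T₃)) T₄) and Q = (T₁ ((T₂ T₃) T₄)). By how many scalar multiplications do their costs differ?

Order P = ((T₁ (T₂ T₃)) T₄): (T₂ T₃): 14×8 by 8×11 → 14×11, cost 14·8·11 = 1232; (T₁ (T₂ T₃)): 11×14 by 14×11 → 11×11, cost 11·14·11 = 1694; cumulative 2926; ((T₁ (T₂ T₃)) T₄): 11×11 by 11×17 → 11×17, cost 11·11·17 = 2057; cumulative 4983. Total 4983.
Order Q = (T₁ ((T₂ T₃) T₄)): (T₂ T₃): 14×8 by 8×11 → 14×11, cost 14·8·11 = 1232; ((T₂ T₃) T₄): 14×11 by 11×17 → 14×17, cost 14·11·17 = 2618; cumulative 3850; (T₁ ((T₂ T₃) T₄)): 11×14 by 14×17 → 11×17, cost 11·14·17 = 2618; cumulative 6468. Total 6468.
Difference: |4983 − 6468| = 1485.

1485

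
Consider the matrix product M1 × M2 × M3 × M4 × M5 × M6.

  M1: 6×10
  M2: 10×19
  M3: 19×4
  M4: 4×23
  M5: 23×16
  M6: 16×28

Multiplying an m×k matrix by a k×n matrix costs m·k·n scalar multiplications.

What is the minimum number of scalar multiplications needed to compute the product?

4936

Adjacent pairs: M1M2 = 6·10·19 = 1140; M2M3 = 10·19·4 = 760; M3M4 = 19·4·23 = 1748; M4M5 = 4·23·16 = 1472; M5M6 = 23·16·28 = 10304.
Length 3: M1..M3: k=1: 0+760+6·10·4=1000; k=2: 1140+0+6·19·4=1596 → min 1000 | M2..M4: k=2: 0+1748+10·19·23=6118; k=3: 760+0+10·4·23=1680 → min 1680 | M3..M5: k=3: 0+1472+19·4·16=2688; k=4: 1748+0+19·23·16=8740 → min 2688 | M4..M6: k=4: 0+10304+4·23·28=12880; k=5: 1472+0+4·16·28=3264 → min 3264.
Length 4: M1..M4: k=1: 0+1680+6·10·23=3060; k=2: 1140+1748+6·19·23=5510; k=3: 1000+0+6·4·23=1552 → min 1552 | M2..M5: k=2: 0+2688+10·19·16=5728; k=3: 760+1472+10·4·16=2872; k=4: 1680+0+10·23·16=5360 → min 2872 | M3..M6: k=3: 0+3264+19·4·28=5392; k=4: 1748+10304+19·23·28=24288; k=5: 2688+0+19·16·28=11200 → min 5392.
Length 5: M1..M5: k=1: 0+2872+6·10·16=3832; k=2: 1140+2688+6·19·16=5652; k=3: 1000+1472+6·4·16=2856; k=4: 1552+0+6·23·16=3760 → min 2856 | M2..M6: k=2: 0+5392+10·19·28=10712; k=3: 760+3264+10·4·28=5144; k=4: 1680+10304+10·23·28=18424; k=5: 2872+0+10·16·28=7352 → min 5144.
Length 6: M1..M6: k=1: 0+5144+6·10·28=6824; k=2: 1140+5392+6·19·28=9724; k=3: 1000+3264+6·4·28=4936; k=4: 1552+10304+6·23·28=15720; k=5: 2856+0+6·16·28=5544 → min 4936.
Optimal order: ((M1 × (M2 × M3)) × ((M4 × M5) × M6)) with cost 4936.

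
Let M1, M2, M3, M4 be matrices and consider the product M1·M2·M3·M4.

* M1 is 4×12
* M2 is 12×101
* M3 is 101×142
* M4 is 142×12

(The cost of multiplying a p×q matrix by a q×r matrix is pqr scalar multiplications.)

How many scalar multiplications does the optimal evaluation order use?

Adjacent pairs: M1M2 = 4·12·101 = 4848; M2M3 = 12·101·142 = 172104; M3M4 = 101·142·12 = 172104.
Length 3: M1..M3: k=1: 0+172104+4·12·142=178920; k=2: 4848+0+4·101·142=62216 → min 62216 | M2..M4: k=2: 0+172104+12·101·12=186648; k=3: 172104+0+12·142·12=192552 → min 186648.
Length 4: M1..M4: k=1: 0+186648+4·12·12=187224; k=2: 4848+172104+4·101·12=181800; k=3: 62216+0+4·142·12=69032 → min 69032.
Optimal order: (((M1·M2)·M3)·M4) with cost 69032.

69032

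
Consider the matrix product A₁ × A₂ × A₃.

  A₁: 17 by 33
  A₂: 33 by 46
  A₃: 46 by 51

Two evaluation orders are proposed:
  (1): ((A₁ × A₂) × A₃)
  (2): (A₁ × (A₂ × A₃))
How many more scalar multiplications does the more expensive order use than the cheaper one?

Order (1) = ((A₁ × A₂) × A₃): (A₁ × A₂): 17×33 by 33×46 → 17×46, cost 17·33·46 = 25806; ((A₁ × A₂) × A₃): 17×46 by 46×51 → 17×51, cost 17·46·51 = 39882; cumulative 65688. Total 65688.
Order (2) = (A₁ × (A₂ × A₃)): (A₂ × A₃): 33×46 by 46×51 → 33×51, cost 33·46·51 = 77418; (A₁ × (A₂ × A₃)): 17×33 by 33×51 → 17×51, cost 17·33·51 = 28611; cumulative 106029. Total 106029.
Difference: |65688 − 106029| = 40341.

40341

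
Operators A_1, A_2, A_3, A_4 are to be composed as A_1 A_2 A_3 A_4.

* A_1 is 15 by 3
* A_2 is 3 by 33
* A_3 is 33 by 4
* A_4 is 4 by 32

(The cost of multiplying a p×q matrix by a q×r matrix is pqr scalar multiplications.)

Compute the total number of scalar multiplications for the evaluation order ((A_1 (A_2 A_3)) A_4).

2496

(A_2 A_3): 3×33 by 33×4 → 3×4, cost 3·33·4 = 396
(A_1 (A_2 A_3)): 15×3 by 3×4 → 15×4, cost 15·3·4 = 180; cumulative 576
((A_1 (A_2 A_3)) A_4): 15×4 by 4×32 → 15×32, cost 15·4·32 = 1920; cumulative 2496
Total: 2496 scalar multiplications.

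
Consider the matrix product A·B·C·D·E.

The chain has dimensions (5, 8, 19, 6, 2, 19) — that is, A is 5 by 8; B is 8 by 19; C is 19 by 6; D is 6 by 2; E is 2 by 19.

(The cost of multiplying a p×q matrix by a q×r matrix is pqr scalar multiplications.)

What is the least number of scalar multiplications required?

Adjacent pairs: AB = 5·8·19 = 760; BC = 8·19·6 = 912; CD = 19·6·2 = 228; DE = 6·2·19 = 228.
Length 3: A..C: k=1: 0+912+5·8·6=1152; k=2: 760+0+5·19·6=1330 → min 1152 | B..D: k=2: 0+228+8·19·2=532; k=3: 912+0+8·6·2=1008 → min 532 | C..E: k=3: 0+228+19·6·19=2394; k=4: 228+0+19·2·19=950 → min 950.
Length 4: A..D: k=1: 0+532+5·8·2=612; k=2: 760+228+5·19·2=1178; k=3: 1152+0+5·6·2=1212 → min 612 | B..E: k=2: 0+950+8·19·19=3838; k=3: 912+228+8·6·19=2052; k=4: 532+0+8·2·19=836 → min 836.
Length 5: A..E: k=1: 0+836+5·8·19=1596; k=2: 760+950+5·19·19=3515; k=3: 1152+228+5·6·19=1950; k=4: 612+0+5·2·19=802 → min 802.
Optimal order: ((A·(B·(C·D)))·E) with cost 802.

802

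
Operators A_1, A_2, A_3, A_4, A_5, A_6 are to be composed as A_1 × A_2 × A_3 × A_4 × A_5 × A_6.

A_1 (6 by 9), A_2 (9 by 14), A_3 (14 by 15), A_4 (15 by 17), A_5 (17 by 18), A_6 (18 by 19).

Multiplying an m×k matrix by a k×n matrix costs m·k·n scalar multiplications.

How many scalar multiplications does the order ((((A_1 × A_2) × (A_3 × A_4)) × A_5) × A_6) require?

9642

(A_1 × A_2): 6×9 by 9×14 → 6×14, cost 6·9·14 = 756
(A_3 × A_4): 14×15 by 15×17 → 14×17, cost 14·15·17 = 3570
((A_1 × A_2) × (A_3 × A_4)): 6×14 by 14×17 → 6×17, cost 6·14·17 = 1428; cumulative 5754
(((A_1 × A_2) × (A_3 × A_4)) × A_5): 6×17 by 17×18 → 6×18, cost 6·17·18 = 1836; cumulative 7590
((((A_1 × A_2) × (A_3 × A_4)) × A_5) × A_6): 6×18 by 18×19 → 6×19, cost 6·18·19 = 2052; cumulative 9642
Total: 9642 scalar multiplications.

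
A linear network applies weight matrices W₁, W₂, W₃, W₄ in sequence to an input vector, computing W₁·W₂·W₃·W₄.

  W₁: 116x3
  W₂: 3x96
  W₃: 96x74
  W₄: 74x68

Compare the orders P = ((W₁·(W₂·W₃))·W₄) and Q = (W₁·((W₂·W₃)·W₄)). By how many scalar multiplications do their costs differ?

Order P = ((W₁·(W₂·W₃))·W₄): (W₂·W₃): 3×96 by 96×74 → 3×74, cost 3·96·74 = 21312; (W₁·(W₂·W₃)): 116×3 by 3×74 → 116×74, cost 116·3·74 = 25752; cumulative 47064; ((W₁·(W₂·W₃))·W₄): 116×74 by 74×68 → 116×68, cost 116·74·68 = 583712; cumulative 630776. Total 630776.
Order Q = (W₁·((W₂·W₃)·W₄)): (W₂·W₃): 3×96 by 96×74 → 3×74, cost 3·96·74 = 21312; ((W₂·W₃)·W₄): 3×74 by 74×68 → 3×68, cost 3·74·68 = 15096; cumulative 36408; (W₁·((W₂·W₃)·W₄)): 116×3 by 3×68 → 116×68, cost 116·3·68 = 23664; cumulative 60072. Total 60072.
Difference: |630776 − 60072| = 570704.

570704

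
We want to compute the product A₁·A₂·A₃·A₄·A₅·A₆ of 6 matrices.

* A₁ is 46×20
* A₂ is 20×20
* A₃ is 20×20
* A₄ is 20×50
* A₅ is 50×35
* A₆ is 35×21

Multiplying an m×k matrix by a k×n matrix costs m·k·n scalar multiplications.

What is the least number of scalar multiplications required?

85420

Adjacent pairs: A₁A₂ = 46·20·20 = 18400; A₂A₃ = 20·20·20 = 8000; A₃A₄ = 20·20·50 = 20000; A₄A₅ = 20·50·35 = 35000; A₅A₆ = 50·35·21 = 36750.
Length 3: A₁..A₃: k=1: 0+8000+46·20·20=26400; k=2: 18400+0+46·20·20=36800 → min 26400 | A₂..A₄: k=2: 0+20000+20·20·50=40000; k=3: 8000+0+20·20·50=28000 → min 28000 | A₃..A₅: k=3: 0+35000+20·20·35=49000; k=4: 20000+0+20·50·35=55000 → min 49000 | A₄..A₆: k=4: 0+36750+20·50·21=57750; k=5: 35000+0+20·35·21=49700 → min 49700.
Length 4: A₁..A₄: k=1: 0+28000+46·20·50=74000; k=2: 18400+20000+46·20·50=84400; k=3: 26400+0+46·20·50=72400 → min 72400 | A₂..A₅: k=2: 0+49000+20·20·35=63000; k=3: 8000+35000+20·20·35=57000; k=4: 28000+0+20·50·35=63000 → min 57000 | A₃..A₆: k=3: 0+49700+20·20·21=58100; k=4: 20000+36750+20·50·21=77750; k=5: 49000+0+20·35·21=63700 → min 58100.
Length 5: A₁..A₅: k=1: 0+57000+46·20·35=89200; k=2: 18400+49000+46·20·35=99600; k=3: 26400+35000+46·20·35=93600; k=4: 72400+0+46·50·35=152900 → min 89200 | A₂..A₆: k=2: 0+58100+20·20·21=66500; k=3: 8000+49700+20·20·21=66100; k=4: 28000+36750+20·50·21=85750; k=5: 57000+0+20·35·21=71700 → min 66100.
Length 6: A₁..A₆: k=1: 0+66100+46·20·21=85420; k=2: 18400+58100+46·20·21=95820; k=3: 26400+49700+46·20·21=95420; k=4: 72400+36750+46·50·21=157450; k=5: 89200+0+46·35·21=123010 → min 85420.
Optimal order: (A₁·((A₂·A₃)·((A₄·A₅)·A₆))) with cost 85420.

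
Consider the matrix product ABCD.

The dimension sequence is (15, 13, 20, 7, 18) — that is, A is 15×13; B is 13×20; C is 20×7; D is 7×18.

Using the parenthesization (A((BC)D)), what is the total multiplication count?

6968

(BC): 13×20 by 20×7 → 13×7, cost 13·20·7 = 1820
((BC)D): 13×7 by 7×18 → 13×18, cost 13·7·18 = 1638; cumulative 3458
(A((BC)D)): 15×13 by 13×18 → 15×18, cost 15·13·18 = 3510; cumulative 6968
Total: 6968 scalar multiplications.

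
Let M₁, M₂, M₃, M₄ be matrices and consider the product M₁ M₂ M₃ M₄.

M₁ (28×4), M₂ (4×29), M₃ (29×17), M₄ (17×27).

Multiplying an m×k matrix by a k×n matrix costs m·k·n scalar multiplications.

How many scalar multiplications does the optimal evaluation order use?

6832

Adjacent pairs: M₁M₂ = 28·4·29 = 3248; M₂M₃ = 4·29·17 = 1972; M₃M₄ = 29·17·27 = 13311.
Length 3: M₁..M₃: k=1: 0+1972+28·4·17=3876; k=2: 3248+0+28·29·17=17052 → min 3876 | M₂..M₄: k=2: 0+13311+4·29·27=16443; k=3: 1972+0+4·17·27=3808 → min 3808.
Length 4: M₁..M₄: k=1: 0+3808+28·4·27=6832; k=2: 3248+13311+28·29·27=38483; k=3: 3876+0+28·17·27=16728 → min 6832.
Optimal order: (M₁ ((M₂ M₃) M₄)) with cost 6832.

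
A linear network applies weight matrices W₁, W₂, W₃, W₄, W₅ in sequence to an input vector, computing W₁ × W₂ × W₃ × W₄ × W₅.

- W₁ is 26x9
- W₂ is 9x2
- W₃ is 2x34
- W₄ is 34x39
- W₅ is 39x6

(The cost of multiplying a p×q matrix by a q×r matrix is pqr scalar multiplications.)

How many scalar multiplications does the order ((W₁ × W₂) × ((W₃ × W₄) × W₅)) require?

3900

(W₁ × W₂): 26×9 by 9×2 → 26×2, cost 26·9·2 = 468
(W₃ × W₄): 2×34 by 34×39 → 2×39, cost 2·34·39 = 2652
((W₃ × W₄) × W₅): 2×39 by 39×6 → 2×6, cost 2·39·6 = 468; cumulative 3120
((W₁ × W₂) × ((W₃ × W₄) × W₅)): 26×2 by 2×6 → 26×6, cost 26·2·6 = 312; cumulative 3900
Total: 3900 scalar multiplications.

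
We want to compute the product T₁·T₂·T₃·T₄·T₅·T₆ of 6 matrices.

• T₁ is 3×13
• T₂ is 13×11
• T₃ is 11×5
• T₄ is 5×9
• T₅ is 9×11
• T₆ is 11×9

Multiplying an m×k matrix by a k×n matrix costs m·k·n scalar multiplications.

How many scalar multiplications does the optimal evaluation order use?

Adjacent pairs: T₁T₂ = 3·13·11 = 429; T₂T₃ = 13·11·5 = 715; T₃T₄ = 11·5·9 = 495; T₄T₅ = 5·9·11 = 495; T₅T₆ = 9·11·9 = 891.
Length 3: T₁..T₃: k=1: 0+715+3·13·5=910; k=2: 429+0+3·11·5=594 → min 594 | T₂..T₄: k=2: 0+495+13·11·9=1782; k=3: 715+0+13·5·9=1300 → min 1300 | T₃..T₅: k=3: 0+495+11·5·11=1100; k=4: 495+0+11·9·11=1584 → min 1100 | T₄..T₆: k=4: 0+891+5·9·9=1296; k=5: 495+0+5·11·9=990 → min 990.
Length 4: T₁..T₄: k=1: 0+1300+3·13·9=1651; k=2: 429+495+3·11·9=1221; k=3: 594+0+3·5·9=729 → min 729 | T₂..T₅: k=2: 0+1100+13·11·11=2673; k=3: 715+495+13·5·11=1925; k=4: 1300+0+13·9·11=2587 → min 1925 | T₃..T₆: k=3: 0+990+11·5·9=1485; k=4: 495+891+11·9·9=2277; k=5: 1100+0+11·11·9=2189 → min 1485.
Length 5: T₁..T₅: k=1: 0+1925+3·13·11=2354; k=2: 429+1100+3·11·11=1892; k=3: 594+495+3·5·11=1254; k=4: 729+0+3·9·11=1026 → min 1026 | T₂..T₆: k=2: 0+1485+13·11·9=2772; k=3: 715+990+13·5·9=2290; k=4: 1300+891+13·9·9=3244; k=5: 1925+0+13·11·9=3212 → min 2290.
Length 6: T₁..T₆: k=1: 0+2290+3·13·9=2641; k=2: 429+1485+3·11·9=2211; k=3: 594+990+3·5·9=1719; k=4: 729+891+3·9·9=1863; k=5: 1026+0+3·11·9=1323 → min 1323.
Optimal order: (((((T₁·T₂)·T₃)·T₄)·T₅)·T₆) with cost 1323.

1323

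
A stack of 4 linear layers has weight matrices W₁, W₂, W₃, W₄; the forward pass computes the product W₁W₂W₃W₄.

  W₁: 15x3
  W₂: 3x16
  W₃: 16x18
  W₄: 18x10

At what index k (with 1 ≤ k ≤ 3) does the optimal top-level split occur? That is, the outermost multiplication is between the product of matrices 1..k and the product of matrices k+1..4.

Adjacent pairs: W₁W₂ = 15·3·16 = 720; W₂W₃ = 3·16·18 = 864; W₃W₄ = 16·18·10 = 2880.
Length 3: W₁..W₃: k=1: 0+864+15·3·18=1674; k=2: 720+0+15·16·18=5040 → min 1674 | W₂..W₄: k=2: 0+2880+3·16·10=3360; k=3: 864+0+3·18·10=1404 → min 1404.
Top-level splits: k=1: (W₁..W₁)·(W₂..W₄) → 0+1404+15·3·10 = 1854; k=2: (W₁..W₂)·(W₃..W₄) → 720+2880+15·16·10 = 6000; k=3: (W₁..W₃)·(W₄..W₄) → 1674+0+15·18·10 = 4374.
Best split is after W₁, i.e. k = 1.

1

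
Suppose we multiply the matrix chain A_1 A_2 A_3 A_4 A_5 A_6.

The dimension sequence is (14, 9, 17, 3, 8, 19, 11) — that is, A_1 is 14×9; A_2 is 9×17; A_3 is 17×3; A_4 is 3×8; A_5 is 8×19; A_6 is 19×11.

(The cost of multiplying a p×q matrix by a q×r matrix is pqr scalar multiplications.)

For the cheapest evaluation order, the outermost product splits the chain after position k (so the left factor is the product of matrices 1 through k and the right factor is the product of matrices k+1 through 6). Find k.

Adjacent pairs: A_1A_2 = 14·9·17 = 2142; A_2A_3 = 9·17·3 = 459; A_3A_4 = 17·3·8 = 408; A_4A_5 = 3·8·19 = 456; A_5A_6 = 8·19·11 = 1672.
Length 3: A_1..A_3: k=1: 0+459+14·9·3=837; k=2: 2142+0+14·17·3=2856 → min 837 | A_2..A_4: k=2: 0+408+9·17·8=1632; k=3: 459+0+9·3·8=675 → min 675 | A_3..A_5: k=3: 0+456+17·3·19=1425; k=4: 408+0+17·8·19=2992 → min 1425 | A_4..A_6: k=4: 0+1672+3·8·11=1936; k=5: 456+0+3·19·11=1083 → min 1083.
Length 4: A_1..A_4: k=1: 0+675+14·9·8=1683; k=2: 2142+408+14·17·8=4454; k=3: 837+0+14·3·8=1173 → min 1173 | A_2..A_5: k=2: 0+1425+9·17·19=4332; k=3: 459+456+9·3·19=1428; k=4: 675+0+9·8·19=2043 → min 1428 | A_3..A_6: k=3: 0+1083+17·3·11=1644; k=4: 408+1672+17·8·11=3576; k=5: 1425+0+17·19·11=4978 → min 1644.
Length 5: A_1..A_5: k=1: 0+1428+14·9·19=3822; k=2: 2142+1425+14·17·19=8089; k=3: 837+456+14·3·19=2091; k=4: 1173+0+14·8·19=3301 → min 2091 | A_2..A_6: k=2: 0+1644+9·17·11=3327; k=3: 459+1083+9·3·11=1839; k=4: 675+1672+9·8·11=3139; k=5: 1428+0+9·19·11=3309 → min 1839.
Top-level splits: k=1: (A_1..A_1)·(A_2..A_6) → 0+1839+14·9·11 = 3225; k=2: (A_1..A_2)·(A_3..A_6) → 2142+1644+14·17·11 = 6404; k=3: (A_1..A_3)·(A_4..A_6) → 837+1083+14·3·11 = 2382; k=4: (A_1..A_4)·(A_5..A_6) → 1173+1672+14·8·11 = 4077; k=5: (A_1..A_5)·(A_6..A_6) → 2091+0+14·19·11 = 5017.
Best split is after A_3, i.e. k = 3.

3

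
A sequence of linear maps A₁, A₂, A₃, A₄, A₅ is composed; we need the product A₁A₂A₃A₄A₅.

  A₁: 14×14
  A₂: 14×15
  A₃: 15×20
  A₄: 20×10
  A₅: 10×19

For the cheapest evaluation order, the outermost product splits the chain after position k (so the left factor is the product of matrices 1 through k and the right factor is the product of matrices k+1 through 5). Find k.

Adjacent pairs: A₁A₂ = 14·14·15 = 2940; A₂A₃ = 14·15·20 = 4200; A₃A₄ = 15·20·10 = 3000; A₄A₅ = 20·10·19 = 3800.
Length 3: A₁..A₃: k=1: 0+4200+14·14·20=8120; k=2: 2940+0+14·15·20=7140 → min 7140 | A₂..A₄: k=2: 0+3000+14·15·10=5100; k=3: 4200+0+14·20·10=7000 → min 5100 | A₃..A₅: k=3: 0+3800+15·20·19=9500; k=4: 3000+0+15·10·19=5850 → min 5850.
Length 4: A₁..A₄: k=1: 0+5100+14·14·10=7060; k=2: 2940+3000+14·15·10=8040; k=3: 7140+0+14·20·10=9940 → min 7060 | A₂..A₅: k=2: 0+5850+14·15·19=9840; k=3: 4200+3800+14·20·19=13320; k=4: 5100+0+14·10·19=7760 → min 7760.
Top-level splits: k=1: (A₁..A₁)·(A₂..A₅) → 0+7760+14·14·19 = 11484; k=2: (A₁..A₂)·(A₃..A₅) → 2940+5850+14·15·19 = 12780; k=3: (A₁..A₃)·(A₄..A₅) → 7140+3800+14·20·19 = 16260; k=4: (A₁..A₄)·(A₅..A₅) → 7060+0+14·10·19 = 9720.
Best split is after A₄, i.e. k = 4.

4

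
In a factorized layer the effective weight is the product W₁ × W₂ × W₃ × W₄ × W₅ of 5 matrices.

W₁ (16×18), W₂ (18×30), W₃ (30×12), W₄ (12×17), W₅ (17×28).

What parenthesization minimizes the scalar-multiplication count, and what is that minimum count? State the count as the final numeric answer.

20816

Adjacent pairs: W₁W₂ = 16·18·30 = 8640; W₂W₃ = 18·30·12 = 6480; W₃W₄ = 30·12·17 = 6120; W₄W₅ = 12·17·28 = 5712.
Length 3: W₁..W₃: k=1: 0+6480+16·18·12=9936; k=2: 8640+0+16·30·12=14400 → min 9936 | W₂..W₄: k=2: 0+6120+18·30·17=15300; k=3: 6480+0+18·12·17=10152 → min 10152 | W₃..W₅: k=3: 0+5712+30·12·28=15792; k=4: 6120+0+30·17·28=20400 → min 15792.
Length 4: W₁..W₄: k=1: 0+10152+16·18·17=15048; k=2: 8640+6120+16·30·17=22920; k=3: 9936+0+16·12·17=13200 → min 13200 | W₂..W₅: k=2: 0+15792+18·30·28=30912; k=3: 6480+5712+18·12·28=18240; k=4: 10152+0+18·17·28=18720 → min 18240.
Length 5: W₁..W₅: k=1: 0+18240+16·18·28=26304; k=2: 8640+15792+16·30·28=37872; k=3: 9936+5712+16·12·28=21024; k=4: 13200+0+16·17·28=20816 → min 20816.
Optimal parenthesization: (((W₁ × (W₂ × W₃)) × W₄) × W₅) with cost 20816.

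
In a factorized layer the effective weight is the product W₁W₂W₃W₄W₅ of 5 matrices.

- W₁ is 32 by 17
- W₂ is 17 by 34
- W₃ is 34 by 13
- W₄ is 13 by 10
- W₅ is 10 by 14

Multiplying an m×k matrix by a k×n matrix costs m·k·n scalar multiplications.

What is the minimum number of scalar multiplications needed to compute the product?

Adjacent pairs: W₁W₂ = 32·17·34 = 18496; W₂W₃ = 17·34·13 = 7514; W₃W₄ = 34·13·10 = 4420; W₄W₅ = 13·10·14 = 1820.
Length 3: W₁..W₃: k=1: 0+7514+32·17·13=14586; k=2: 18496+0+32·34·13=32640 → min 14586 | W₂..W₄: k=2: 0+4420+17·34·10=10200; k=3: 7514+0+17·13·10=9724 → min 9724 | W₃..W₅: k=3: 0+1820+34·13·14=8008; k=4: 4420+0+34·10·14=9180 → min 8008.
Length 4: W₁..W₄: k=1: 0+9724+32·17·10=15164; k=2: 18496+4420+32·34·10=33796; k=3: 14586+0+32·13·10=18746 → min 15164 | W₂..W₅: k=2: 0+8008+17·34·14=16100; k=3: 7514+1820+17·13·14=12428; k=4: 9724+0+17·10·14=12104 → min 12104.
Length 5: W₁..W₅: k=1: 0+12104+32·17·14=19720; k=2: 18496+8008+32·34·14=41736; k=3: 14586+1820+32·13·14=22230; k=4: 15164+0+32·10·14=19644 → min 19644.
Optimal order: ((W₁((W₂W₃)W₄))W₅) with cost 19644.

19644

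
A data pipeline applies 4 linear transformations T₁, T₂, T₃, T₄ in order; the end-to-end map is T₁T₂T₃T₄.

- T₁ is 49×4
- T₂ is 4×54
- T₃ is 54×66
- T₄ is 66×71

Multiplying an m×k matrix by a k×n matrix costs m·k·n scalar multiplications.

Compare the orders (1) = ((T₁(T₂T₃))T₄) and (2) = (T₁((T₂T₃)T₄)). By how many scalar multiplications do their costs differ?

Order (1) = ((T₁(T₂T₃))T₄): (T₂T₃): 4×54 by 54×66 → 4×66, cost 4·54·66 = 14256; (T₁(T₂T₃)): 49×4 by 4×66 → 49×66, cost 49·4·66 = 12936; cumulative 27192; ((T₁(T₂T₃))T₄): 49×66 by 66×71 → 49×71, cost 49·66·71 = 229614; cumulative 256806. Total 256806.
Order (2) = (T₁((T₂T₃)T₄)): (T₂T₃): 4×54 by 54×66 → 4×66, cost 4·54·66 = 14256; ((T₂T₃)T₄): 4×66 by 66×71 → 4×71, cost 4·66·71 = 18744; cumulative 33000; (T₁((T₂T₃)T₄)): 49×4 by 4×71 → 49×71, cost 49·4·71 = 13916; cumulative 46916. Total 46916.
Difference: |256806 − 46916| = 209890.

209890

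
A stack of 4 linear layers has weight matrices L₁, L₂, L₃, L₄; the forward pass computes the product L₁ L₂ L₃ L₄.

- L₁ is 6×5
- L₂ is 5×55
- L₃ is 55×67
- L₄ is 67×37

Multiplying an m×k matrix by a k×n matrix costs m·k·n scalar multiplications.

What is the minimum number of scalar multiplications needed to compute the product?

31930

Adjacent pairs: L₁L₂ = 6·5·55 = 1650; L₂L₃ = 5·55·67 = 18425; L₃L₄ = 55·67·37 = 136345.
Length 3: L₁..L₃: k=1: 0+18425+6·5·67=20435; k=2: 1650+0+6·55·67=23760 → min 20435 | L₂..L₄: k=2: 0+136345+5·55·37=146520; k=3: 18425+0+5·67·37=30820 → min 30820.
Length 4: L₁..L₄: k=1: 0+30820+6·5·37=31930; k=2: 1650+136345+6·55·37=150205; k=3: 20435+0+6·67·37=35309 → min 31930.
Optimal order: (L₁ ((L₂ L₃) L₄)) with cost 31930.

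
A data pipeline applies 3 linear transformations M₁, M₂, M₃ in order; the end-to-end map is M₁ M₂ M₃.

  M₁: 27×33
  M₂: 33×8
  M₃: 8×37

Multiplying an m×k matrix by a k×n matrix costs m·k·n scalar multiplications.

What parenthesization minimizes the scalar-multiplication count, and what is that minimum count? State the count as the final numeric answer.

(M₁ (M₂ M₃)): cost 42735.
((M₁ M₂) M₃): cost 15120.
Optimal: ((M₁ M₂) M₃) with cost 15120.

15120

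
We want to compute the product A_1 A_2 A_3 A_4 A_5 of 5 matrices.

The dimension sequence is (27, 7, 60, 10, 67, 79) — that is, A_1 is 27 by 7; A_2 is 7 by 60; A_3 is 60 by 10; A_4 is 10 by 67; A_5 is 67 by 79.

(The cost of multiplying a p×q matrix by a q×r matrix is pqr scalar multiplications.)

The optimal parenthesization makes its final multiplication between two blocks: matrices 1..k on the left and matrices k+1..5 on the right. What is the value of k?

1

Adjacent pairs: A_1A_2 = 27·7·60 = 11340; A_2A_3 = 7·60·10 = 4200; A_3A_4 = 60·10·67 = 40200; A_4A_5 = 10·67·79 = 52930.
Length 3: A_1..A_3: k=1: 0+4200+27·7·10=6090; k=2: 11340+0+27·60·10=27540 → min 6090 | A_2..A_4: k=2: 0+40200+7·60·67=68340; k=3: 4200+0+7·10·67=8890 → min 8890 | A_3..A_5: k=3: 0+52930+60·10·79=100330; k=4: 40200+0+60·67·79=357780 → min 100330.
Length 4: A_1..A_4: k=1: 0+8890+27·7·67=21553; k=2: 11340+40200+27·60·67=160080; k=3: 6090+0+27·10·67=24180 → min 21553 | A_2..A_5: k=2: 0+100330+7·60·79=133510; k=3: 4200+52930+7·10·79=62660; k=4: 8890+0+7·67·79=45941 → min 45941.
Top-level splits: k=1: (A_1..A_1)·(A_2..A_5) → 0+45941+27·7·79 = 60872; k=2: (A_1..A_2)·(A_3..A_5) → 11340+100330+27·60·79 = 239650; k=3: (A_1..A_3)·(A_4..A_5) → 6090+52930+27·10·79 = 80350; k=4: (A_1..A_4)·(A_5..A_5) → 21553+0+27·67·79 = 164464.
Best split is after A_1, i.e. k = 1.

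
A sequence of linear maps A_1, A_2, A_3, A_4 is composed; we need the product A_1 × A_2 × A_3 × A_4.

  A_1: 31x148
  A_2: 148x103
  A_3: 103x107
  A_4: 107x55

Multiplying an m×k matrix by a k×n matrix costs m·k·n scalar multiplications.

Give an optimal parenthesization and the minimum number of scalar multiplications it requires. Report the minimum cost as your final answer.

Adjacent pairs: A_1A_2 = 31·148·103 = 472564; A_2A_3 = 148·103·107 = 1631108; A_3A_4 = 103·107·55 = 606155.
Length 3: A_1..A_3: k=1: 0+1631108+31·148·107=2122024; k=2: 472564+0+31·103·107=814215 → min 814215 | A_2..A_4: k=2: 0+606155+148·103·55=1444575; k=3: 1631108+0+148·107·55=2502088 → min 1444575.
Length 4: A_1..A_4: k=1: 0+1444575+31·148·55=1696915; k=2: 472564+606155+31·103·55=1254334; k=3: 814215+0+31·107·55=996650 → min 996650.
Optimal parenthesization: (((A_1 × A_2) × A_3) × A_4) with cost 996650.

996650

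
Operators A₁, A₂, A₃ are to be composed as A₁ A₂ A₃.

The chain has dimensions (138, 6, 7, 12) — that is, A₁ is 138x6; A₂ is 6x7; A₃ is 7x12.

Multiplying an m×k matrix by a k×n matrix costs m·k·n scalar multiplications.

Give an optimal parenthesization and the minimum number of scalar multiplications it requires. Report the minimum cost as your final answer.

10440

(A₁ (A₂ A₃)): cost 10440.
((A₁ A₂) A₃): cost 17388.
Optimal: (A₁ (A₂ A₃)) with cost 10440.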